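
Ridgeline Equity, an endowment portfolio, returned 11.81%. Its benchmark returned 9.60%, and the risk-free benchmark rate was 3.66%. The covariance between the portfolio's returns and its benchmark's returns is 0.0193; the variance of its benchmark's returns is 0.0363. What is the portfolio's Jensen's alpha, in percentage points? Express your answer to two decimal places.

4.99

β = Cov / Var = 0.0193 / 0.0363 = 0.5317
E[R] = Rf + β(Rm − Rf) = 3.66% + 0.5317 × (9.60% − 3.66%) = 6.8183%
α = Rp − E[R] = 11.81% − 6.8183% = 4.9917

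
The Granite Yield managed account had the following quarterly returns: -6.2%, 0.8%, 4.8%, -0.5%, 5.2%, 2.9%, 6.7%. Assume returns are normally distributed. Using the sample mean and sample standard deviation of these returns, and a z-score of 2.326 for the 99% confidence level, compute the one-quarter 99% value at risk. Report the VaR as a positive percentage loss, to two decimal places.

r̄ = (-6.2 + 0.8 + 4.8 − 0.5 + 5.2 + 2.9 + 6.7) / 7 = 1.9571%
Sample std dev = √[115.8971 / 6] = 4.3950%
VaR = −(r̄ − z·σ) = −(1.9571 − 2.326 × 4.3950) = −(-8.2657) = 8.2657%

8.27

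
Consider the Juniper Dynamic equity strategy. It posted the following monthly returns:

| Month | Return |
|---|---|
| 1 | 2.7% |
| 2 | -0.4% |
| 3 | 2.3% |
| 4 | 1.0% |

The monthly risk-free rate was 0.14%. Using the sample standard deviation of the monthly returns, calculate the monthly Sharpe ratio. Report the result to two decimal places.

Mean return μ = 5.60 / 4 = 1.4000%
Σ(r − μ)² = (2.7 − 1.4000)² + (-0.4 − 1.4000)² + (2.3 − 1.4000)² + … = 5.9000
sample σ = √(5.9000 / 3) = √1.9667 = 1.4024%
Sharpe = (μ − rf) / σ = (1.4000 − 0.14) / 1.4024 = 1.2600 / 1.4024 = 0.8985

0.90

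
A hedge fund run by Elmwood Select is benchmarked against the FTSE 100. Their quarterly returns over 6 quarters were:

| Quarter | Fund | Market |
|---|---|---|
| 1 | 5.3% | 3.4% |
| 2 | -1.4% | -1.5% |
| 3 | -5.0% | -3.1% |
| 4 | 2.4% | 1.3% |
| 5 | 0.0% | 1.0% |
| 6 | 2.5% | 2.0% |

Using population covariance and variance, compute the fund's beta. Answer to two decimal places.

1.47

r̄p = 0.6333%,  r̄m = 0.5167%
Cov = Σ(rp − r̄p)(rm − r̄m) / 6 = 6.9628
Var(rm) = Σ(rm − r̄m)² / 6 = 4.7514
β = Cov / Var = 6.9628 / 4.7514 = 1.4654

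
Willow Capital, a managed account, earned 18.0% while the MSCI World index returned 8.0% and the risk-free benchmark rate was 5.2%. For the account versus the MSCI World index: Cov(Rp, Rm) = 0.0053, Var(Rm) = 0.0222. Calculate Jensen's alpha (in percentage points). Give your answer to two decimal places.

β = Cov / Var = 0.0053 / 0.0222 = 0.2387
E[R] = Rf + β(Rm − Rf) = 5.2% + 0.2387 × (8.0% − 5.2%) = 5.8684%
α = Rp − E[R] = 18.0% − 5.8684% = 12.1316

12.13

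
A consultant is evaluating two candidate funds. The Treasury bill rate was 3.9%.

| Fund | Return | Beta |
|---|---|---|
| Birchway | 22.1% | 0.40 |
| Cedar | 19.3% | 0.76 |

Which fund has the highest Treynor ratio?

Birchway: Treynor = (22.1% − 3.9%) / 0.40 = 45.500
Cedar: Treynor = (19.3% − 3.9%) / 0.76 = 20.263
Highest: Birchway (45.500).

Birchway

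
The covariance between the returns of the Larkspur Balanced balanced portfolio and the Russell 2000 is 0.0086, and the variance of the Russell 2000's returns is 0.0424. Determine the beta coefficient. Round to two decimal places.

β = Cov(Rp, Rm) / Var(Rm) = 0.0086 / 0.0424 = 0.2028

0.20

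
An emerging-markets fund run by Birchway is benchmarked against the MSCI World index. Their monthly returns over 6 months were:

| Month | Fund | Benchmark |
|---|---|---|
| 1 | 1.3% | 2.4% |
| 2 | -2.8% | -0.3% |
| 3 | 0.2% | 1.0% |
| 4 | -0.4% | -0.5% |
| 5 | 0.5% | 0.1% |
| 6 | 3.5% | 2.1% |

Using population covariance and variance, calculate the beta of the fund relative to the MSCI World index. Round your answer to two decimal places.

r̄p = 0.3833%,  r̄m = 0.8000%
Cov = Σ(rp − r̄p)(rm − r̄m) / 6 = 1.6533
Var(rm) = Σ(rm − r̄m)² / 6 = 1.2800
β = Cov / Var = 1.6533 / 1.2800 = 1.2916

1.29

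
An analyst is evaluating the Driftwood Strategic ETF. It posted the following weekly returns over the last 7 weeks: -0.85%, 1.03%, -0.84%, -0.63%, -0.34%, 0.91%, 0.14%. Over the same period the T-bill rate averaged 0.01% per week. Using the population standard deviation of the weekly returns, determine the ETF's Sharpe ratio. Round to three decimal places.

-0.126

μ = (-0.85 + 1.03 − 0.84 − 0.63 − 0.34 + 0.91 + 0.14) / 7 = -0.0829%
Σ(r − μ)² = (-0.85 − (-0.0829))² + (1.03 − (-0.0829))² + … = 3.8011
σ = √[3.8011 / 7] = 0.7369%
Sharpe = (μ − rf) / σ = (-0.0829 − 0.01) / 0.7369 = -0.0929 / 0.7369 = -0.1261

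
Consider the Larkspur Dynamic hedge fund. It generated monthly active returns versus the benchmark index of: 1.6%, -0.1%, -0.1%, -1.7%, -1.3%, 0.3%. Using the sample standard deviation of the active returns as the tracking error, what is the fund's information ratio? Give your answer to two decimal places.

-0.18

r̄ = (1.6 − 0.1 − 0.1 − 1.7 − 1.3 + 0.3) / 6 = -0.2167%
Sample std dev = √[6.9683 / 5] = 1.1805%
IR = r̄ / tracking error = -0.2167 / 1.1805 = -0.1836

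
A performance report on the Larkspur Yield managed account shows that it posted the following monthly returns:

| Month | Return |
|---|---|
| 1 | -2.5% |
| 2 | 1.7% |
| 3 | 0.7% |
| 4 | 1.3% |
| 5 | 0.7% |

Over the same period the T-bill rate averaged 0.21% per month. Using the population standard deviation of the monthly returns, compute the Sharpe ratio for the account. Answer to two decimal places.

0.11

μ = (-2.5 + 1.7 + 0.7 + 1.3 + 0.7) / 5 = 1.90 / 5 = 0.3800%
Σ(r − μ)² = (-2.5 − 0.3800)² + (1.7 − 0.3800)² + (0.7 − 0.3800)² + … = 11.0880
population σ = √(11.0880 / 5) = √2.2176 = 1.4892%
Sharpe = (μ − rf) / σ = (0.3800 − 0.21) / 1.4892 = 0.1700 / 1.4892 = 0.1142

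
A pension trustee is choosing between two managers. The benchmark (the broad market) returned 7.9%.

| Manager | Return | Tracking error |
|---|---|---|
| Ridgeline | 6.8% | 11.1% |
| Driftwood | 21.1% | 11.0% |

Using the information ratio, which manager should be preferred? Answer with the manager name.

Driftwood

Ridgeline: IR = (6.8% − 7.9%) / 11.1% = -0.099
Driftwood: IR = (21.1% − 7.9%) / 11.0% = 1.200
Highest: Driftwood (1.200).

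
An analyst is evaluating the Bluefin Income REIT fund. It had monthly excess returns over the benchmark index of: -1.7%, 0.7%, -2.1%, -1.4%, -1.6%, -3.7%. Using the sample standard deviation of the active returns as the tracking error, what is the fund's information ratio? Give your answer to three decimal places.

μ = (-1.7 + 0.7 − 2.1 − 1.4 − 1.6 − 3.7) / 6 = -1.6333%
Σ(r − μ)² = (-1.7 − (-1.6333))² + (0.7 − (-1.6333))² + … = 9.9933
σ = √[9.9933 / 5] = 1.4137%
IR = μ / tracking error = -1.6333 / 1.4137 = -1.1553

-1.155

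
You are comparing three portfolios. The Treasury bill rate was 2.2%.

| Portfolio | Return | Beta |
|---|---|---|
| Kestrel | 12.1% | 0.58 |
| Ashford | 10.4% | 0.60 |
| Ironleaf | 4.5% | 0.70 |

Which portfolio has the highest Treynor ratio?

Kestrel: Treynor = (12.1% − 2.2%) / 0.58 = 17.069
Ashford: Treynor = (10.4% − 2.2%) / 0.60 = 13.667
Ironleaf: Treynor = (4.5% − 2.2%) / 0.70 = 3.286
Highest: Kestrel (17.069).

Kestrel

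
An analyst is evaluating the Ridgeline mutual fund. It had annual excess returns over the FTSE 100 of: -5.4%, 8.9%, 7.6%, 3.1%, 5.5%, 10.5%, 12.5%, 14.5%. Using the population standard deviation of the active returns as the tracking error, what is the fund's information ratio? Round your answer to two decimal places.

1.22

μ = (-5.4 + 8.9 + 7.6 + 3.1 + 5.5 + 10.5 + 12.5 + 14.5) / 8 = 7.1500%
Population std dev = √[273.7600 / 8] = 5.8498%
IR = μ / tracking error = 7.1500 / 5.8498 = 1.2223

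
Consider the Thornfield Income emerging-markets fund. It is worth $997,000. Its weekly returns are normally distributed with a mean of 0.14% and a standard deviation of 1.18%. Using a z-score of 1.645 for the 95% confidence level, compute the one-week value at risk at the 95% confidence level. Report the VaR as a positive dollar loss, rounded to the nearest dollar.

$17,957

Return at the 95% tail: μ − z·σ = 0.14% − 1.645 × 1.18% = 0.14 − 1.9411 = -1.8011%
VaR = −(-1.8011%) × $997,000 = 1.8011% × $997,000 = $17,957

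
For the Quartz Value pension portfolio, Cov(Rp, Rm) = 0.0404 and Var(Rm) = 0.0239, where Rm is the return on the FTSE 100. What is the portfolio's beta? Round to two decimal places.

β = Cov(Rp, Rm) / Var(Rm) = 0.0404 / 0.0239 = 1.6904

1.69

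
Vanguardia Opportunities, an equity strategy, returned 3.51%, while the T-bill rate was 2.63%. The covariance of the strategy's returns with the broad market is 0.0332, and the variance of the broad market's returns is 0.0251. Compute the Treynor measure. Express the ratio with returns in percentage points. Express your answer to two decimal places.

0.67

β = Cov / Var = 0.0332 / 0.0251 = 1.3227
Treynor = (Rp − Rf) / β = (3.51% − 2.63%) / 1.3227 = 0.88 / 1.3227 = 0.6653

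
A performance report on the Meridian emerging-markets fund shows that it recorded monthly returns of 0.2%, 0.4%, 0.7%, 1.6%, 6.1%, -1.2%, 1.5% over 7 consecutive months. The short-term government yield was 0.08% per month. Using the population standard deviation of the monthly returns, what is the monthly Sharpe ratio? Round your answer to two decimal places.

r̄ = (0.2 + 0.4 + 0.7 + 1.6 + 6.1 − 1.2 + 1.5) / 7 = 1.3286%
Population σ = √[Σ(r − r̄)² / 7] = √[31.7943 / 7] = √4.5420 = 2.1312%
Sharpe = (r̄ − rf) / σ = (1.3286 − 0.08) / 2.1312 = 1.2486 / 2.1312 = 0.5859

0.59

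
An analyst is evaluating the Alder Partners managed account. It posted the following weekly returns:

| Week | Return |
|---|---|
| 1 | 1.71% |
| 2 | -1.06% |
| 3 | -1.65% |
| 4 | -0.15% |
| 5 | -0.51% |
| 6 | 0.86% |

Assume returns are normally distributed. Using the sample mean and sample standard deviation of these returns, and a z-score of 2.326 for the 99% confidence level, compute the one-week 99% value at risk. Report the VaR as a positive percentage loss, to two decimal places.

3.02

Mean return μ = -0.800 / 6 = -0.1333%
Σ(r − μ)² = (1.71 − (-0.1333))² + (-1.06 − (-0.1333))² + (-1.65 − (-0.1333))² + … = 7.6857
σ = √[7.6857 / 5] = 1.2398%
VaR = −(μ − z·σ) = −(-0.1333 − 2.326 × 1.2398) = −(-3.0171) = 3.0171%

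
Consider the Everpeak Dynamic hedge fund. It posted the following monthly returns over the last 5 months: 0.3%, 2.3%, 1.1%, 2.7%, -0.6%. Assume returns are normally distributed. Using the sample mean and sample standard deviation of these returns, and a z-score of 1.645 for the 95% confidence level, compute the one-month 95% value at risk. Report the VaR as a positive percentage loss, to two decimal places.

r̄ = (0.3 + 2.3 + 1.1 + 2.7 − 0.6) / 5 = 1.1600%
Sample std dev = √[7.5120 / 4] = 1.3704%
VaR = −(r̄ − z·σ) = −(1.1600 − 1.645 × 1.3704) = −(-1.0943) = 1.0943%

1.09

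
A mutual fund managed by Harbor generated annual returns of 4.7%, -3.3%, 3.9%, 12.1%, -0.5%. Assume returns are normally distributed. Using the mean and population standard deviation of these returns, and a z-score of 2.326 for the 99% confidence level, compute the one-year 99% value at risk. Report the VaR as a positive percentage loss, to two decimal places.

Mean return r̄ = 16.90 / 5 = 3.3800%
Σ(r − r̄)² = (4.7 − 3.3800)² + (-3.3 − 3.3800)² + … = 137.7280
population σ = √(137.7280 / 5) = √27.5456 = 5.2484%
VaR = −(r̄ − z·σ) = −(3.3800 − 2.326 × 5.2484) = −(-8.8278) = 8.8278%

8.83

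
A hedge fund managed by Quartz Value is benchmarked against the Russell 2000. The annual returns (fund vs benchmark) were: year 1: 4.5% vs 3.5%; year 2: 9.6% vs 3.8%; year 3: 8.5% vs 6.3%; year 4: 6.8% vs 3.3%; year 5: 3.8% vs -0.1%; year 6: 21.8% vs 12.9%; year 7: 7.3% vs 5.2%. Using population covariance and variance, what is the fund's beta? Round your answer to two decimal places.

r̄p = 8.9000%,  r̄m = 4.9857%
Cov = Σ(rp − r̄p)(rm − r̄m) / 7 = 19.4871
Var(rm) = Σ(rm − r̄m)² / 7 = 13.8184
β = Cov / Var = 19.4871 / 13.8184 = 1.4102

1.41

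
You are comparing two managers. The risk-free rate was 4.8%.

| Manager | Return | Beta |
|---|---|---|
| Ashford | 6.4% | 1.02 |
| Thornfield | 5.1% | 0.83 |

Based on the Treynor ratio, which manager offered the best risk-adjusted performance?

Ashford: Treynor = (6.4% − 4.8%) / 1.02 = 1.569
Thornfield: Treynor = (5.1% − 4.8%) / 0.83 = 0.361
Highest: Ashford (1.569).

Ashford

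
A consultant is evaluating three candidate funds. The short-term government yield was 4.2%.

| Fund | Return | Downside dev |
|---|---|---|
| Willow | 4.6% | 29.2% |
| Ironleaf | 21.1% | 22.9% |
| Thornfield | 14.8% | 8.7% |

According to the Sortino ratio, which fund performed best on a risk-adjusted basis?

Thornfield

Willow: Sortino ratio = (4.6% − 4.2%) / 29.2% = 0.014
Ironleaf: Sortino ratio = (21.1% − 4.2%) / 22.9% = 0.738
Thornfield: Sortino ratio = (14.8% − 4.2%) / 8.7% = 1.218
Highest: Thornfield (1.218).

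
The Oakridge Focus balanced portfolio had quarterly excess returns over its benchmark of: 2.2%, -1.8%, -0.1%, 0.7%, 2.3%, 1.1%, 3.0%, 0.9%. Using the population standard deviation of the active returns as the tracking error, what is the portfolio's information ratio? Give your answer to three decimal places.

r̄ = (2.2 − 1.8 − 0.1 + 0.7 + 2.3 + 1.1 + 3 + 0.9) / 8 = 8.30 / 8 = 1.0375%
Σ(r − r̄)² = (2.2 − 1.0375)² + (-1.8 − 1.0375)² + (-0.1 − 1.0375)² + … = 16.2788
population σ = √(16.2788 / 8) = √2.0349 = 1.4265%
IR = r̄ / tracking error = 1.0375 / 1.4265 = 0.7273

0.727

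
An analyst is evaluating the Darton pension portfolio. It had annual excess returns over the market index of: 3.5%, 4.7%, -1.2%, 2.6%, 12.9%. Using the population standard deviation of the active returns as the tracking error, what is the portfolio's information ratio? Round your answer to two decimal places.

Mean return r̄ = 22.50 / 5 = 4.5000%
Σ(r − r̄)² = (3.5 − 4.5000)² + (4.7 − 4.5000)² + (-1.2 − 4.5000)² + … = 107.7000
population σ = √(107.7000 / 5) = √21.5400 = 4.6411%
IR = r̄ / tracking error = 4.5000 / 4.6411 = 0.9696

0.97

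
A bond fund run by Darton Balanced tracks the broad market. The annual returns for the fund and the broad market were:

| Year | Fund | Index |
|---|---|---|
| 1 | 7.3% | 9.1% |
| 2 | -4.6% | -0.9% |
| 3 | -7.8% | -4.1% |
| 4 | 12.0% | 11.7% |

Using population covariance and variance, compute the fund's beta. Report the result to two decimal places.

1.23

r̄p = 1.7250%,  r̄m = 3.9500%
Cov = Σ(rp − r̄p)(rm − r̄m) / 4 = 53.9238
Var(rm) = Σ(rm − r̄m)² / 4 = 43.7275
β = Cov / Var = 53.9238 / 43.7275 = 1.2332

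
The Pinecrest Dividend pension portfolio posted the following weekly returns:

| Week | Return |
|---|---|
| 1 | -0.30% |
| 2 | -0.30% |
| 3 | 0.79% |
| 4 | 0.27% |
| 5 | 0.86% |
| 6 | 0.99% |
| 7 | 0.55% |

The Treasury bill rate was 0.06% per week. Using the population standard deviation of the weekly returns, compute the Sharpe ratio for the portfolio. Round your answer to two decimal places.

μ = (-0.3 − 0.3 + 0.79 + 0.27 + 0.86 + 0.99 + 0.55) / 7 = 0.4086%
Population std dev = √[1.7307 / 7] = 0.4972%
Sharpe = (μ − rf) / σ = (0.4086 − 0.06) / 0.4972 = 0.3486 / 0.4972 = 0.7011

0.70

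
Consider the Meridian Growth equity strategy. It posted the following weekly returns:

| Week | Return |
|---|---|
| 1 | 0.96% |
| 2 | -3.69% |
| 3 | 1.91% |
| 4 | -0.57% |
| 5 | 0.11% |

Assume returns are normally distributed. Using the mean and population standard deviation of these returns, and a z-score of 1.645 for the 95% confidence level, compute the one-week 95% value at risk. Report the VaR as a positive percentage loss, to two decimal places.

3.39

Mean return r̄ = -1.280 / 5 = -0.2560%
Σ(r − r̄)² = (0.96 − (-0.2560))² + (-3.69 − (-0.2560))² + … = 18.1951
population σ = √(18.1951 / 5) = √3.6390 = 1.9076%
VaR = −(r̄ − z·σ) = −(-0.2560 − 1.645 × 1.9076) = −(-3.3940) = 3.3940%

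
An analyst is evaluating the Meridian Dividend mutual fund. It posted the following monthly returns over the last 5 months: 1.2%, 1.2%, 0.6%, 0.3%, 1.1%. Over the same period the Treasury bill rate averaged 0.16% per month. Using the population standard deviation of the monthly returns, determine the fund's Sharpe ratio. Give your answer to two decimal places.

r̄ = (1.2 + 1.2 + 0.6 + 0.3 + 1.1) / 5 = 4.40 / 5 = 0.8800%
Σ(r − r̄)² = 0.6680; population σ = √(0.6680/5) = 0.3655%
Sharpe = (r̄ − rf) / σ = (0.8800 − 0.16) / 0.3655 = 0.7200 / 0.3655 = 1.9699

1.97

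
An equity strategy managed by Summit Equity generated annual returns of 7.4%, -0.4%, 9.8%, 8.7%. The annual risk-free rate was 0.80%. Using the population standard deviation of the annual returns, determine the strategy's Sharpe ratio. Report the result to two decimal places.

Mean return μ = 25.50 / 4 = 6.3750%
Population σ = √[Σ(r − μ)² / 4] = √[64.0875 / 4] = √16.0219 = 4.0027%
Sharpe = (μ − rf) / σ = (6.3750 − 0.8) / 4.0027 = 5.5750 / 4.0027 = 1.3928

1.39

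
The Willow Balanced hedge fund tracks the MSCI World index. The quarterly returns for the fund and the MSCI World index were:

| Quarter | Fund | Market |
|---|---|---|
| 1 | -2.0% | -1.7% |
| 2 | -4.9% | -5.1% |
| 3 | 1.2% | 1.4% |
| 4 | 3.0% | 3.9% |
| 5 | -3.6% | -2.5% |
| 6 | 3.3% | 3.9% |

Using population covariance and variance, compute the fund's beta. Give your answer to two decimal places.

r̄p = -0.5000%,  r̄m = -0.0167%
Cov = Σ(rp − r̄p)(rm − r̄m) / 6 = 10.5983
Var(rm) = Σ(rm − r̄m)² / 6 = 11.2547
β = Cov / Var = 10.5983 / 11.2547 = 0.9417

0.94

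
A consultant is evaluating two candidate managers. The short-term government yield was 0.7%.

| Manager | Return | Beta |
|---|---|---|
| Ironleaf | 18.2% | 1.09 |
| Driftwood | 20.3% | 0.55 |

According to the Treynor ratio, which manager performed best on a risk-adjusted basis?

Driftwood

Ironleaf: Treynor = (18.2% − 0.7%) / 1.09 = 16.055
Driftwood: Treynor = (20.3% − 0.7%) / 0.55 = 35.636
Highest: Driftwood (35.636).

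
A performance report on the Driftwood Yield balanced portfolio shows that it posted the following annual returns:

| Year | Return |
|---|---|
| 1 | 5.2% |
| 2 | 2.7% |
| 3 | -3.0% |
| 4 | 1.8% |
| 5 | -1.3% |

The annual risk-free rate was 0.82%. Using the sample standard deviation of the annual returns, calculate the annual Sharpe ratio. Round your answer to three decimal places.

r̄ = (5.2 + 2.7 − 3 + 1.8 − 1.3) / 5 = 5.40 / 5 = 1.0800%
Σ(r − r̄)² = 42.4280; sample σ = √(42.4280/4) = 3.2568%
Sharpe = (r̄ − rf) / σ = (1.0800 − 0.82) / 3.2568 = 0.2600 / 3.2568 = 0.0798

0.080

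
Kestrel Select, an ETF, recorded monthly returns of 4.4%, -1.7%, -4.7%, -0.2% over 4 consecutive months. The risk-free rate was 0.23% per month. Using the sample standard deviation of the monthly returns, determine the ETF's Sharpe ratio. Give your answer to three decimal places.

-0.206

r̄ = (4.4 − 1.7 − 4.7 − 0.2) / 4 = -2.20 / 4 = -0.5500%
Σ(r − r̄)² = (4.4 − (-0.5500))² + (-1.7 − (-0.5500))² + … = 43.1700
σ = √[43.1700 / 3] = 3.7934%
Sharpe = (r̄ − rf) / σ = (-0.5500 − 0.23) / 3.7934 = -0.7800 / 3.7934 = -0.2056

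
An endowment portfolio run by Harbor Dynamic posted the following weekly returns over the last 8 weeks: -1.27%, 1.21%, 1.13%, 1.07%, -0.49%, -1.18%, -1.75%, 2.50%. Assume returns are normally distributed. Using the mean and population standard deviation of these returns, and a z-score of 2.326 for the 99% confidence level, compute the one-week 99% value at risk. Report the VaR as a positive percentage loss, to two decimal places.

3.16

Mean return r̄ = 1.220 / 8 = 0.1525%
Σ(r − r̄)² = (-1.27 − 0.1525)² + (1.21 − 0.1525)² + (1.13 − 0.1525)² + … = 16.2578
population σ = √(16.2578 / 8) = √2.0322 = 1.4256%
VaR = −(r̄ − z·σ) = −(0.1525 − 2.326 × 1.4256) = −(-3.1634) = 3.1634%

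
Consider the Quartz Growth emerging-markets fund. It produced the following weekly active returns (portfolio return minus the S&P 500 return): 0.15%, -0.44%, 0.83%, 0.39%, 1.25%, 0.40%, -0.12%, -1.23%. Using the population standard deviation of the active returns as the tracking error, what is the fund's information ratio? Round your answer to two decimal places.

Mean return r̄ = 1.230 / 8 = 0.1538%
Σ(r − r̄)² = (0.15 − 0.1538)² + (-0.44 − 0.1538)² + (0.83 − 0.1538)² + … = 4.1178
σ = √[4.1178 / 8] = 0.7174%
IR = r̄ / tracking error = 0.1538 / 0.7174 = 0.2144

0.21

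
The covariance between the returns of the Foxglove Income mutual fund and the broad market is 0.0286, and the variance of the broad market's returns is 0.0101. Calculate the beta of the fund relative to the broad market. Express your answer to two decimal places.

2.83

β = Cov(Rp, Rm) / Var(Rm) = 0.0286 / 0.0101 = 2.8317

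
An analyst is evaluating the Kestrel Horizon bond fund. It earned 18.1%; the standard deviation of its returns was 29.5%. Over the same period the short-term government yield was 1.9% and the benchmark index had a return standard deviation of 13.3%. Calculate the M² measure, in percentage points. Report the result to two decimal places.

9.20

Sharpe = (Rp − Rf) / σp = (18.1% − 1.9%) / 29.5% = 0.5492
M² = Rf + Sharpe × σm = 1.9% + 0.5492 × 13.3% = 9.2044%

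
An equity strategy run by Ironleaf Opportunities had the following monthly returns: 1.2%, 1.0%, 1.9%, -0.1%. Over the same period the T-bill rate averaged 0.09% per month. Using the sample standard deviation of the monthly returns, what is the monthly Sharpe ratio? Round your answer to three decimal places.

Mean return μ = 4.00 / 4 = 1.0000%
Σ(r − μ)² = (1.2 − 1.0000)² + (1 − 1.0000)² + (1.9 − 1.0000)² + … = 2.0600
σ = √[2.0600 / 3] = 0.8287%
Sharpe = (μ − rf) / σ = (1.0000 − 0.09) / 0.8287 = 0.9100 / 0.8287 = 1.0981

1.098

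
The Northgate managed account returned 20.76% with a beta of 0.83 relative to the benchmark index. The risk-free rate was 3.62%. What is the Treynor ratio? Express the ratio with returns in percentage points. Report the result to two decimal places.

20.65

Treynor = (Rp − Rf) / β = (20.76% − 3.62%) / 0.83 = 17.14 / 0.83 = 20.6506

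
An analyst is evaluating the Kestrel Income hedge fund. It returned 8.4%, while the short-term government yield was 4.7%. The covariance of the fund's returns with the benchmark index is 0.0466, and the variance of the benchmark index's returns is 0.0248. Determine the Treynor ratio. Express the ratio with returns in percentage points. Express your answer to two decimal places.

1.97

β = Cov / Var = 0.0466 / 0.0248 = 1.8790
Treynor = (Rp − Rf) / β = (8.4% − 4.7%) / 1.8790 = 3.70 / 1.8790 = 1.9691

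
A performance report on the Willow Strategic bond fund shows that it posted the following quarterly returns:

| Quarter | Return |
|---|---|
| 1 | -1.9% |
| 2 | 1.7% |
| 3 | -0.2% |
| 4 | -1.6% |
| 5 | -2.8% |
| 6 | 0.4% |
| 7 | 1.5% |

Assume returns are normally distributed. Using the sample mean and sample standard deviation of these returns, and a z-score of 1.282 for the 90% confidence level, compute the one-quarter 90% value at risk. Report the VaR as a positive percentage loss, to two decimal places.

2.64

r̄ = (-1.9 + 1.7 − 0.2 − 1.6 − 2.8 + 0.4 + 1.5) / 7 = -2.90 / 7 = -0.4143%
Σ(r − r̄)² = 18.1486; sample σ = √(18.1486/6) = 1.7392%
VaR = −(r̄ − z·σ) = −(-0.4143 − 1.282 × 1.7392) = −(-2.6440) = 2.6440%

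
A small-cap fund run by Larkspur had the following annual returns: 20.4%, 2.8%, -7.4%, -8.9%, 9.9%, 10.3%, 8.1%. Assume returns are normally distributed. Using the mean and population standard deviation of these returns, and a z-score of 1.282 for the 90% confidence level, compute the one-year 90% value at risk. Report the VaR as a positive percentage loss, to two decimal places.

7.33

Mean return r̄ = 35.20 / 7 = 5.0286%
Population std dev = √[650.6743 / 7] = 9.6412%
VaR = −(r̄ − z·σ) = −(5.0286 − 1.282 × 9.6412) = −(-7.3314) = 7.3314%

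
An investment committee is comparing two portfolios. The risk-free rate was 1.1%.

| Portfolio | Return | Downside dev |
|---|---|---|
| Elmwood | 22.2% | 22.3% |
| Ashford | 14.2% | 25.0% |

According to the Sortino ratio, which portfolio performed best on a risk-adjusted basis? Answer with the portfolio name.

Elmwood

Elmwood: Sortino ratio = (22.2% − 1.1%) / 22.3% = 0.946
Ashford: Sortino ratio = (14.2% − 1.1%) / 25.0% = 0.524
Highest: Elmwood (0.946).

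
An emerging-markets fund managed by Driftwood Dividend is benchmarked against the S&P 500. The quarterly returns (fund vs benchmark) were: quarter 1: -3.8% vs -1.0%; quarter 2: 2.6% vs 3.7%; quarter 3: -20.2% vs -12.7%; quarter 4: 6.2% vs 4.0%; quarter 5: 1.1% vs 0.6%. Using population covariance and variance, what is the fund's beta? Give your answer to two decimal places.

r̄p = -2.8200%,  r̄m = -1.0800%
Cov = Σ(rp − r̄p)(rm − r̄m) / 5 = 56.0384
Var(rm) = Σ(rm − r̄m)² / 5 = 37.3016
β = Cov / Var = 56.0384 / 37.3016 = 1.5023

1.50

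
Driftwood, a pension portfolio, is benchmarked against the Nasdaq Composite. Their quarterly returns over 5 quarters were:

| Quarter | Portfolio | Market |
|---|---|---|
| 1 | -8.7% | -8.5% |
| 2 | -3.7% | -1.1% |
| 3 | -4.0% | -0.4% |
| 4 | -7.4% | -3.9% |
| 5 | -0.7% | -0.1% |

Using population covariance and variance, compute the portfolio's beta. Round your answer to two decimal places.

r̄p = -4.9000%,  r̄m = -2.8000%
Cov = Σ(rp − r̄p)(rm − r̄m) / 5 = 7.9900
Var(rm) = Σ(rm − r̄m)² / 5 = 9.9280
β = Cov / Var = 7.9900 / 9.9280 = 0.8048

0.80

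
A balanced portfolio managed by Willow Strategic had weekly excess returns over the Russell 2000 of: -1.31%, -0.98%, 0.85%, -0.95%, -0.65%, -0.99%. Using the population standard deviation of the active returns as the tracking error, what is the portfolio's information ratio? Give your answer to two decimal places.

-0.95

r̄ = (-1.31 − 0.98 + 0.85 − 0.95 − 0.65 − 0.99) / 6 = -4.030 / 6 = -0.6717%
Population std dev = √[2.9973 / 6] = 0.7068%
IR = r̄ / tracking error = -0.6717 / 0.7068 = -0.9503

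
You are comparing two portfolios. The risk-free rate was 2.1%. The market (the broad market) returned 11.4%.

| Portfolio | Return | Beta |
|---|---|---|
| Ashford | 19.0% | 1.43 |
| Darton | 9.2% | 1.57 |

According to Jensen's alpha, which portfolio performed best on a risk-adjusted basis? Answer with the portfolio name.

Ashford

Ashford: α = 19.0% − [2.1% + 1.43 × (11.4% − 2.1%)] = 3.601
Darton: α = 9.2% − [2.1% + 1.57 × (11.4% − 2.1%)] = -7.501
Highest: Ashford (3.601).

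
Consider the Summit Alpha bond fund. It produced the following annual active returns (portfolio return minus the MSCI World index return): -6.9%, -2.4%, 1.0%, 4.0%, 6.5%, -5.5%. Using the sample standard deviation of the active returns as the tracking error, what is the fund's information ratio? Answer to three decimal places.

r̄ = (-6.9 − 2.4 + 1 + 4 + 6.5 − 5.5) / 6 = -0.5500%
Σ(r − r̄)² = 141.0550; sample σ = √(141.0550/5) = 5.3114%
IR = r̄ / tracking error = -0.5500 / 5.3114 = -0.1036

-0.104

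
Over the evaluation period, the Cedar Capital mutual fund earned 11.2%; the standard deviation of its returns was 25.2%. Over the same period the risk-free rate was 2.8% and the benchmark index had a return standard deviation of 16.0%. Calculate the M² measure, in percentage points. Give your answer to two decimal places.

8.13

Sharpe = (Rp − Rf) / σp = (11.2% − 2.8%) / 25.2% = 0.3333
M² = Rf + Sharpe × σm = 2.8% + 0.3333 × 16.0% = 8.1328%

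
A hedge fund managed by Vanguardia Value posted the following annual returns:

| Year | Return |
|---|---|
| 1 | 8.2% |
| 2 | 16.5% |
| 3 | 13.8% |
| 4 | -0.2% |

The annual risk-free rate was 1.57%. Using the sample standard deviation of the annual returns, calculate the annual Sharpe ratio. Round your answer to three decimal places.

1.085

r̄ = (8.2 + 16.5 + 13.8 − 0.2) / 4 = 38.30 / 4 = 9.5750%
Σ(r − r̄)² = 163.2475; sample σ = √(163.2475/3) = 7.3767%
Sharpe = (r̄ − rf) / σ = (9.5750 − 1.57) / 7.3767 = 8.0050 / 7.3767 = 1.0852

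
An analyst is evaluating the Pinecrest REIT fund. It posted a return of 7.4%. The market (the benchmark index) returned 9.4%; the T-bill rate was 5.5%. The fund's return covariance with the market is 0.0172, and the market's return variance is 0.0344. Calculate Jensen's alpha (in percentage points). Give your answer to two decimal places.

-0.05

β = Cov / Var = 0.0172 / 0.0344 = 0.5000
E[R] = Rf + β(Rm − Rf) = 5.5% + 0.5000 × (9.4% − 5.5%) = 7.4500%
α = Rp − E[R] = 7.4% − 7.4500% = -0.0500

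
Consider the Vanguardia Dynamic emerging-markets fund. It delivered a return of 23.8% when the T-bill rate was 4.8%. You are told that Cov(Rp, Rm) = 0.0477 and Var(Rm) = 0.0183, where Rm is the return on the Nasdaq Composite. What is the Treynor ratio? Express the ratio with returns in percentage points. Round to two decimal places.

β = Cov / Var = 0.0477 / 0.0183 = 2.6066
Treynor = (Rp − Rf) / β = (23.8% − 4.8%) / 2.6066 = 19.00 / 2.6066 = 7.2892

7.29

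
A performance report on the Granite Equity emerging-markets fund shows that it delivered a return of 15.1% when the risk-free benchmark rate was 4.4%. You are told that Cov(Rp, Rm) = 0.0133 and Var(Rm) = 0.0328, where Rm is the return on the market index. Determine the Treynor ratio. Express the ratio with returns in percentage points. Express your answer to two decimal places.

26.39

β = Cov / Var = 0.0133 / 0.0328 = 0.4055
Treynor = (Rp − Rf) / β = (15.1% − 4.4%) / 0.4055 = 10.70 / 0.4055 = 26.3872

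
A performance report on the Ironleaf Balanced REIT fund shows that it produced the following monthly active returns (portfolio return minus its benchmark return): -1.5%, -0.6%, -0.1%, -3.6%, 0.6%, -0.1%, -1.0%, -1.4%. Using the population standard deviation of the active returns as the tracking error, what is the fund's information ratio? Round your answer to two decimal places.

μ = (-1.5 − 0.6 − 0.1 − 3.6 + 0.6 − 0.1 − 1 − 1.4) / 8 = -0.9625%
Population std dev = √[11.4988 / 8] = 1.1989%
IR = μ / tracking error = -0.9625 / 1.1989 = -0.8028

-0.80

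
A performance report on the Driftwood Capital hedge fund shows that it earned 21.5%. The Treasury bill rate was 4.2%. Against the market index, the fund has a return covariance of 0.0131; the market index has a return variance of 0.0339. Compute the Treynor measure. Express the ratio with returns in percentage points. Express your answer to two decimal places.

44.77

β = Cov / Var = 0.0131 / 0.0339 = 0.3864
Treynor = (Rp − Rf) / β = (21.5% − 4.2%) / 0.3864 = 17.30 / 0.3864 = 44.7723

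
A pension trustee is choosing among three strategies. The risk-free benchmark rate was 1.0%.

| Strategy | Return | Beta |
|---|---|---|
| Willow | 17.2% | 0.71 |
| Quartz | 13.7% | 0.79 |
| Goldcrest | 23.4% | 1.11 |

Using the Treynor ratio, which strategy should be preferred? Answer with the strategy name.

Willow: Treynor = (17.2% − 1.0%) / 0.71 = 22.817
Quartz: Treynor = (13.7% − 1.0%) / 0.79 = 16.076
Goldcrest: Treynor = (23.4% − 1.0%) / 1.11 = 20.180
Highest: Willow (22.817).

Willow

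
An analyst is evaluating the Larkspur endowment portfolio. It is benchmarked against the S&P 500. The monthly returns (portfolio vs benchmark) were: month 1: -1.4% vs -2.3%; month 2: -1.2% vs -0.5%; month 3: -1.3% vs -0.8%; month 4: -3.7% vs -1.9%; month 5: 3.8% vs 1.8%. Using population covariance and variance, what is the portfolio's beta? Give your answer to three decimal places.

r̄p = -0.7600%,  r̄m = -0.7400%
Cov = Σ(rp − r̄p)(rm − r̄m) / 5 = 3.1836
Var(rm) = Σ(rm − r̄m)² / 5 = 2.0584
β = Cov / Var = 3.1836 / 2.0584 = 1.5466

1.547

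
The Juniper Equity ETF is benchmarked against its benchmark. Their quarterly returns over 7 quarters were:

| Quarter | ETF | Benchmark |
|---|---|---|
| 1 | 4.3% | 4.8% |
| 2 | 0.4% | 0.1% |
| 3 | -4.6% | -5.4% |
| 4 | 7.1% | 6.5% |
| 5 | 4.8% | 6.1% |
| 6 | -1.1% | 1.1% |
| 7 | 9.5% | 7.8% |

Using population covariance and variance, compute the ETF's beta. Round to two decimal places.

1.01

r̄p = 2.9143%,  r̄m = 3.0000%
Cov = Σ(rp − r̄p)(rm − r̄m) / 7 = 18.9486
Var(rm) = Σ(rm − r̄m)² / 7 = 18.6743
β = Cov / Var = 18.9486 / 18.6743 = 1.0147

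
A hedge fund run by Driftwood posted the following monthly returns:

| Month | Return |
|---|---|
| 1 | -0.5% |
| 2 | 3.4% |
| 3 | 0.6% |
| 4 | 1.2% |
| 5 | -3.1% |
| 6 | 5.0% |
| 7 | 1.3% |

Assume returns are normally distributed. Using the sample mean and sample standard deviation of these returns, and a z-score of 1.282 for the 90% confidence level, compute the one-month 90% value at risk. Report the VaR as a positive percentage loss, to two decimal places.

2.22

r̄ = (-0.5 + 3.4 + 0.6 + 1.2 − 3.1 + 5 + 1.3) / 7 = 1.1286%
Σ(r − r̄)² = 40.9943; sample σ = √(40.9943/6) = 2.6139%
VaR = −(r̄ − z·σ) = −(1.1286 − 1.282 × 2.6139) = −(-2.2224) = 2.2224%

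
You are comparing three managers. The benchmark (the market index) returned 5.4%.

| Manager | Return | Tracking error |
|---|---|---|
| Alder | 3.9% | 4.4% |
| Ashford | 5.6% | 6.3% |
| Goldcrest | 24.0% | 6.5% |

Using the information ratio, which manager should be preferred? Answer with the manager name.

Goldcrest

Alder: IR = (3.9% − 5.4%) / 4.4% = -0.341
Ashford: IR = (5.6% − 5.4%) / 6.3% = 0.032
Goldcrest: IR = (24.0% − 5.4%) / 6.5% = 2.862
Highest: Goldcrest (2.862).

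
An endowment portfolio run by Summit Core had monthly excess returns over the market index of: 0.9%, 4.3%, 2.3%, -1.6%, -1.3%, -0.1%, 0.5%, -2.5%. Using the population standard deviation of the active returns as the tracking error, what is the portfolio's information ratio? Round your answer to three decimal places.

0.150

μ = (0.9 + 4.3 + 2.3 − 1.6 − 1.3 − 0.1 + 0.5 − 2.5) / 8 = 0.3125%
Population σ = √[Σ(r − μ)² / 8] = √[34.5688 / 8] = √4.3211 = 2.0787%
IR = μ / tracking error = 0.3125 / 2.0787 = 0.1503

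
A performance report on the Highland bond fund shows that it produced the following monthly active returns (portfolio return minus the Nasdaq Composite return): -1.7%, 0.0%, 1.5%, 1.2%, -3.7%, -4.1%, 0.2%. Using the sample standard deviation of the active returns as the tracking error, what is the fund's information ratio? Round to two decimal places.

r̄ = (-1.7 + 0 + 1.5 + 1.2 − 3.7 − 4.1 + 0.2) / 7 = -6.60 / 7 = -0.9429%
Σ(r − r̄)² = (-1.7 − (-0.9429))² + (0 − (-0.9429))² + (1.5 − (-0.9429))² + … = 30.8971
sample σ = √(30.8971 / 6) = √5.1495 = 2.2693%
IR = r̄ / tracking error = -0.9429 / 2.2693 = -0.4155

-0.42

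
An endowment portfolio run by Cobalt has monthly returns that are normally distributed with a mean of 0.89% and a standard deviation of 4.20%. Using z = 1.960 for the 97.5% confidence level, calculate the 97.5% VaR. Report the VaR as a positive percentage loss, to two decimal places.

VaR (as % loss) = −(μ − z·σ) = −(0.89% − 1.960 × 4.20%) = −(-7.3420%) = 7.3420%

7.34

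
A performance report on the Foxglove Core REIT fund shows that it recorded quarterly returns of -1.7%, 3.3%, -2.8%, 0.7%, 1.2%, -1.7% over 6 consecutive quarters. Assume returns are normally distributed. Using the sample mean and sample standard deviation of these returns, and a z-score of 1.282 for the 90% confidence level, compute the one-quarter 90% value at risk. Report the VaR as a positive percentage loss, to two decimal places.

3.11

μ = (-1.7 + 3.3 − 2.8 + 0.7 + 1.2 − 1.7) / 6 = -1.00 / 6 = -0.1667%
Σ(r − μ)² = (-1.7 − (-0.1667))² + (3.3 − (-0.1667))² + … = 26.2733
σ = √[26.2733 / 5] = 2.2923%
VaR = −(μ − z·σ) = −(-0.1667 − 1.282 × 2.2923) = −(-3.1054) = 3.1054%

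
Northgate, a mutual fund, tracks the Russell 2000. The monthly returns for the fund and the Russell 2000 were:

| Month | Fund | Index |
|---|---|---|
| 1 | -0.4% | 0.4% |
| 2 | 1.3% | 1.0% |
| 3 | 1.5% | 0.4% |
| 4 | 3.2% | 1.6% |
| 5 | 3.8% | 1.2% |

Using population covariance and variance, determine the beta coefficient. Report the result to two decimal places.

2.55

r̄p = 1.8800%,  r̄m = 0.9200%
Cov = Σ(rp − r̄p)(rm − r̄m) / 5 = 0.5544
Var(rm) = Σ(rm − r̄m)² / 5 = 0.2176
β = Cov / Var = 0.5544 / 0.2176 = 2.5478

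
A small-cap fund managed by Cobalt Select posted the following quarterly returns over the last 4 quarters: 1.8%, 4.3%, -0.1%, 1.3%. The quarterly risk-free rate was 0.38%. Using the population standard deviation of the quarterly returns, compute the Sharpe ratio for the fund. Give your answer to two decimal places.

0.91

r̄ = (1.8 + 4.3 − 0.1 + 1.3) / 4 = 1.8250%
Population std dev = √[10.1075 / 4] = 1.5896%
Sharpe = (r̄ − rf) / σ = (1.8250 − 0.38) / 1.5896 = 1.4450 / 1.5896 = 0.9090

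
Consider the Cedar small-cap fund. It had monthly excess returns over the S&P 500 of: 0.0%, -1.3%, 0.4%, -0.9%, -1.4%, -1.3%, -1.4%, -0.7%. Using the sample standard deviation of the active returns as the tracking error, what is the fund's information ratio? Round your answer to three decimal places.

-1.199

Mean return r̄ = -6.60 / 8 = -0.8250%
Σ(r − r̄)² = 3.3150; sample σ = √(3.3150/7) = 0.6882%
IR = r̄ / tracking error = -0.8250 / 0.6882 = -1.1988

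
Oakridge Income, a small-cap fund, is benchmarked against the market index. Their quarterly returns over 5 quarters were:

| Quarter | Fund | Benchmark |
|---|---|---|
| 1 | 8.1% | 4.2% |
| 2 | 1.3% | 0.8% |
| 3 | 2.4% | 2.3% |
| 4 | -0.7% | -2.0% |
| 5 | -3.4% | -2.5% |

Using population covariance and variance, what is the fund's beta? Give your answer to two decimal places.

1.43

r̄p = 1.5400%,  r̄m = 0.5600%
Cov = Σ(rp − r̄p)(rm − r̄m) / 5 = 9.2336
Var(rm) = Σ(rm − r̄m)² / 5 = 6.4504
β = Cov / Var = 9.2336 / 6.4504 = 1.4315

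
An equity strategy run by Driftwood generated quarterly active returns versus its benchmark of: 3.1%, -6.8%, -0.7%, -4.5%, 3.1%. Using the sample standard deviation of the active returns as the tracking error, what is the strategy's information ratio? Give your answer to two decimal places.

-0.26

r̄ = (3.1 − 6.8 − 0.7 − 4.5 + 3.1) / 5 = -5.80 / 5 = -1.1600%
Sample std dev = √[79.4720 / 4] = 4.4574%
IR = r̄ / tracking error = -1.1600 / 4.4574 = -0.2602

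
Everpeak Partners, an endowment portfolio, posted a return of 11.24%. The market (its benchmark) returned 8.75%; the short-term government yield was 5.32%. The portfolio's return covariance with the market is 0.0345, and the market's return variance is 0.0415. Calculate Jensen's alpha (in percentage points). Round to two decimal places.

β = Cov / Var = 0.0345 / 0.0415 = 0.8313
E[R] = Rf + β(Rm − Rf) = 5.32% + 0.8313 × (8.75% − 5.32%) = 8.1714%
α = Rp − E[R] = 11.24% − 8.1714% = 3.0686

3.07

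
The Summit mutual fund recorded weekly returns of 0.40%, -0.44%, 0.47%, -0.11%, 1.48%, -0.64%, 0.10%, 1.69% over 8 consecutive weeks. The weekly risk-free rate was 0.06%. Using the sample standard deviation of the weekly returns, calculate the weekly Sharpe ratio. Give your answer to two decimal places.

0.37

Mean return μ = 2.950 / 8 = 0.3688%
Sample std dev = √[4.9649 / 7] = 0.8422%
Sharpe = (μ − rf) / σ = (0.3688 − 0.06) / 0.8422 = 0.3088 / 0.8422 = 0.3667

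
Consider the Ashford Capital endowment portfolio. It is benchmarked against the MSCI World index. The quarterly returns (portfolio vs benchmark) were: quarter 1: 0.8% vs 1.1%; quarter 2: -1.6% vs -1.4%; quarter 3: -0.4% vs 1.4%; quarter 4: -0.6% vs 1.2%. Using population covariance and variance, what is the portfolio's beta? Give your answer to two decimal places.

0.55

r̄p = -0.4500%,  r̄m = 0.5750%
Cov = Σ(rp − r̄p)(rm − r̄m) / 4 = 0.7188
Var(rm) = Σ(rm − r̄m)² / 4 = 1.3119
β = Cov / Var = 0.7188 / 1.3119 = 0.5479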